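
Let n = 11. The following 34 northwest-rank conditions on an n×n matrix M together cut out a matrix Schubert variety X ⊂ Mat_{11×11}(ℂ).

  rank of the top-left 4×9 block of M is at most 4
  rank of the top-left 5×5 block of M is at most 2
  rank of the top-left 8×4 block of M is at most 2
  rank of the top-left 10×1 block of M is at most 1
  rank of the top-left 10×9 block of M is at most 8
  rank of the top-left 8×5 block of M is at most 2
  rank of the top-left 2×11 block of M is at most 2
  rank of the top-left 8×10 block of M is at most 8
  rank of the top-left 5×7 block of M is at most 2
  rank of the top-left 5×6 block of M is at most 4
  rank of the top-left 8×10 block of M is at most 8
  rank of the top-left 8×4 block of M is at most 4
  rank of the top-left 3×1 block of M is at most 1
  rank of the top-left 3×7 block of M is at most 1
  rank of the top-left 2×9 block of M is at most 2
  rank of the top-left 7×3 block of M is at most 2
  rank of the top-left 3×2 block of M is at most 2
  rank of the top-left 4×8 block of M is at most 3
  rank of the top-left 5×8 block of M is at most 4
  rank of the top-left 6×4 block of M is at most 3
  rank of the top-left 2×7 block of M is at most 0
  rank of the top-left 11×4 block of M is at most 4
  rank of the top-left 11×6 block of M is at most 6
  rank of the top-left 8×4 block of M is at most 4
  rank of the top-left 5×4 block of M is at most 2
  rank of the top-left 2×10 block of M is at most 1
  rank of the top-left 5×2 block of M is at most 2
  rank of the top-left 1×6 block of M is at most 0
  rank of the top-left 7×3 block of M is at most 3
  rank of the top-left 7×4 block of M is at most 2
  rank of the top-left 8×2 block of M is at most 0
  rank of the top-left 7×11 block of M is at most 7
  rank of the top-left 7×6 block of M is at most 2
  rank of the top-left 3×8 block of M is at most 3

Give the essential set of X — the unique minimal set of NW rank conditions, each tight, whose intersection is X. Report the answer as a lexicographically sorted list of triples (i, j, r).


Recovering R(i,j) via the rank-extension bound from the 34 conditions:

  i=1: 0  0  0  0  0  0  0  1  1  1  1
  i=2: 0  0  0  0  0  0  0  1  1  1  2
  i=3: 0  0  1  1  1  1  1  2  2  2  3
  i=4: 0  0  1  2  2  2  2  3  3  3  4
  i=5: 0  0  1  2  2  2  2  3  4  4  5
  i=6: 0  0  1  2  2  2  3  4  5  5  6
  i=7: 0  0  1  2  2  2  3  4  5  6  7
  i=8: 0  0  1  2  2  3  4  5  6  7  8
  i=9: 1  1  2  3  3  4  5  6  7  8  9
  i=10: 1  2  3  4  4  5  6  7  8  9  10
  i=11: 1  2  3  4  5  6  7  8  9  10  11

hence w(1..11) = (8, 11, 3, 4, 9, 7, 10, 6, 1, 2, 5).

Rothe diagram D(w) (36 cells), 6 SE-corners (essential conditions):

[(2, 7, 0), (2, 10, 1), (5, 7, 2), (7, 6, 2), (8, 2, 0), (8, 5, 2)]


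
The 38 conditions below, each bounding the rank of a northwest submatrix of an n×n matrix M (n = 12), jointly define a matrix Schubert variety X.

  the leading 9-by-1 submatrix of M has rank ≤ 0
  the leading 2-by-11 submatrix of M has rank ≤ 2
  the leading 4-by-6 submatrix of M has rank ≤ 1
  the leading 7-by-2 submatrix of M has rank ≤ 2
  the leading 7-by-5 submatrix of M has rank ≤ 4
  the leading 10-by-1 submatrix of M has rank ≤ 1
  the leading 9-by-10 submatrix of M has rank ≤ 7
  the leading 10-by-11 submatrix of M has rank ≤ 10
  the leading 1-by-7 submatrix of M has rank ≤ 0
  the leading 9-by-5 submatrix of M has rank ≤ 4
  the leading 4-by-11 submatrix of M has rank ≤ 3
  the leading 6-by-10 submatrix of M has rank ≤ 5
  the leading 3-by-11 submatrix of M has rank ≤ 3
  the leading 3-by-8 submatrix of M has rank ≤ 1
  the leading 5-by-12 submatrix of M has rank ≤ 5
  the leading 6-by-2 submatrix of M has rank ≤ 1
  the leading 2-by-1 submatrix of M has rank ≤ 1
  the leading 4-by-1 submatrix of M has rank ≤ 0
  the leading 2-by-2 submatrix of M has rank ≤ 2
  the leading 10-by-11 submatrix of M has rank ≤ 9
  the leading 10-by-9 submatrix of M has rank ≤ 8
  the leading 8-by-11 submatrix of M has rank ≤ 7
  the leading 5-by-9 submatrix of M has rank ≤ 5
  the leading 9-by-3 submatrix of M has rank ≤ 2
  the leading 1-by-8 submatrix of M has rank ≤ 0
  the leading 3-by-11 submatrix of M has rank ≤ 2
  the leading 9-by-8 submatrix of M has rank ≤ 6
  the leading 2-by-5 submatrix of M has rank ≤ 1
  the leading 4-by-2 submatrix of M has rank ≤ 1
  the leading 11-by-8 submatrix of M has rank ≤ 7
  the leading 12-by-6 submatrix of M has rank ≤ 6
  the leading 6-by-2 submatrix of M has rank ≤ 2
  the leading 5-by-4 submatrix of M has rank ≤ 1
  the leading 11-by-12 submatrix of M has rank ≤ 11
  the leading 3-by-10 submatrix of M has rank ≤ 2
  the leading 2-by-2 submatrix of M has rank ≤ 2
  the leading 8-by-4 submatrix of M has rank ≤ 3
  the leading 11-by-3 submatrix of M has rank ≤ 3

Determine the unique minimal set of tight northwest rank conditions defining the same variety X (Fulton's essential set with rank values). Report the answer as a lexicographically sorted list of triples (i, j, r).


Reconstructing r_w from the 38 given conditions:

  row 1: 0  0  0  0  0  0  0  0  1  1  1  1
  row 2: 0  1  1  1  1  1  1  1  2  2  2  2
  row 3: 0  1  1  1  1  1  1  1  2  2  2  3
  row 4: 0  1  1  1  1  1  2  2  3  3  3  4
  row 5: 0  1  1  1  2  2  3  3  4  4  4  5
  row 6: 0  1  2  2  3  3  4  4  5  5  5  6
  row 7: 0  1  2  3  4  4  5  5  6  6  6  7
  row 8: 0  1  2  3  4  5  6  6  7  7  7  8
  row 9: 0  1  2  3  4  5  6  6  7  7  8  9
  row 10: 1  2  3  4  5  6  7  7  8  8  9  10
  row 11: 1  2  3  4  5  6  7  7  8  9  10  11
  row 12: 1  2  3  4  5  6  7  8  9  10  11  12

so w = (9, 2, 12, 7, 5, 3, 4, 6, 11, 1, 10, 8).

9 SE-corners of the 33-cell Rothe diagram give Ess(w):

[(1, 8, 0), (3, 8, 1), (3, 11, 2), (4, 6, 1), (5, 4, 1), (9, 1, 0), (9, 8, 6), (9, 10, 7), (11, 8, 7)]


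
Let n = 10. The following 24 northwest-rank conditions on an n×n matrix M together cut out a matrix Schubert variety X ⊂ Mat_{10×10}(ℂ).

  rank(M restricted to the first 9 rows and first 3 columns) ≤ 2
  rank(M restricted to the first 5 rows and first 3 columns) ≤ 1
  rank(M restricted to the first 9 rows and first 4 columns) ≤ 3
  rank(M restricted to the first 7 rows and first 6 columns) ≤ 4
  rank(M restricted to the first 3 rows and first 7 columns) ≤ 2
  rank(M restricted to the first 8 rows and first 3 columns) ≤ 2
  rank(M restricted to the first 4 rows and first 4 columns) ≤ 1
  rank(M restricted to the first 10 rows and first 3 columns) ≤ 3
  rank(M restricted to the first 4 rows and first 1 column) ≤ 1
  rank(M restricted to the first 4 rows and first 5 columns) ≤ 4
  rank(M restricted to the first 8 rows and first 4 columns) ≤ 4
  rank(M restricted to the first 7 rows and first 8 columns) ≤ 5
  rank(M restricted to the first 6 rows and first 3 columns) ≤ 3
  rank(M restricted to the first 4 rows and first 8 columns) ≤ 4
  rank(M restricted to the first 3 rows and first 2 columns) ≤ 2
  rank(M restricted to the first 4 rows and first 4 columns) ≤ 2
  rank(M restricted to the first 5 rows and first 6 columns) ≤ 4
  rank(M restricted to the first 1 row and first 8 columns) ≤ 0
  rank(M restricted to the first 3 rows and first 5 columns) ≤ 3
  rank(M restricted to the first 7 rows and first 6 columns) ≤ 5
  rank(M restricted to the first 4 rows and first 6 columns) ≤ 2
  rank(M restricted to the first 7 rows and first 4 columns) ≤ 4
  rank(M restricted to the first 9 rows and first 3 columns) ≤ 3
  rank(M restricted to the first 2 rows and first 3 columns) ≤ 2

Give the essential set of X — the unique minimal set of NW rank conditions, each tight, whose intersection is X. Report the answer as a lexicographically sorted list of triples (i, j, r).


Recovering R(i,j) via the rank-extension bound from the 24 conditions:

  0 | 0 | 0 | 0 | 0 | 0 | 0 | 0 | 1 | 1
  1 | 1 | 1 | 1 | 1 | 1 | 1 | 1 | 2 | 2
  1 | 1 | 1 | 1 | 2 | 2 | 2 | 2 | 3 | 3
  1 | 1 | 1 | 1 | 2 | 2 | 3 | 3 | 4 | 4
  1 | 1 | 1 | 2 | 3 | 3 | 4 | 4 | 5 | 5
  1 | 2 | 2 | 3 | 4 | 4 | 5 | 5 | 6 | 6
  1 | 2 | 2 | 3 | 4 | 4 | 5 | 5 | 6 | 7
  1 | 2 | 2 | 3 | 4 | 5 | 6 | 6 | 7 | 8
  1 | 2 | 2 | 3 | 4 | 5 | 6 | 7 | 8 | 9
  1 | 2 | 3 | 4 | 5 | 6 | 7 | 8 | 9 | 10

the unique w with this rank table is (9, 1, 5, 7, 4, 2, 10, 6, 8, 3).

7 SE-corners of the 22-cell Rothe diagram give Ess(w):

[(1, 8, 0), (4, 4, 1), (4, 6, 2), (5, 3, 1), (7, 6, 4), (7, 8, 5), (9, 3, 2)]


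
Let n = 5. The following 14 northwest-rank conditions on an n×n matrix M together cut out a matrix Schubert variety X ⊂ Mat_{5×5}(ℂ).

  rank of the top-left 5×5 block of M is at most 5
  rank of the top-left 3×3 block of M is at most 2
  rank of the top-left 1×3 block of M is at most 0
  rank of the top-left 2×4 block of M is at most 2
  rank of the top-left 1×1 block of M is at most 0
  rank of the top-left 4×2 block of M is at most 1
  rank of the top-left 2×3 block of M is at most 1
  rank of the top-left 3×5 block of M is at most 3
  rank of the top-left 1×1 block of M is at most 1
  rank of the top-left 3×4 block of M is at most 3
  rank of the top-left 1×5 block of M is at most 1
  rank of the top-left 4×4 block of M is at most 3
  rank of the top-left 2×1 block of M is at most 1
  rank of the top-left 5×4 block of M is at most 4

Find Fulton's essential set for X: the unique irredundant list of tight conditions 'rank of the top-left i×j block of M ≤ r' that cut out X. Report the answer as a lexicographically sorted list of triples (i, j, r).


Rank table r_w(5×5) implied by the 14 constraints:

  i=1: 0, 0, 0, 1, 1
  i=2: 1, 1, 1, 2, 2
  i=3: 1, 1, 2, 3, 3
  i=4: 1, 1, 2, 3, 4
  i=5: 1, 2, 3, 4, 5

reading off 1-entries of Δ²R: w = (4, 1, 3, 5, 2).

|D(w)|=5, |Ess(w)|=2:

[(1, 3, 0), (4, 2, 1)]


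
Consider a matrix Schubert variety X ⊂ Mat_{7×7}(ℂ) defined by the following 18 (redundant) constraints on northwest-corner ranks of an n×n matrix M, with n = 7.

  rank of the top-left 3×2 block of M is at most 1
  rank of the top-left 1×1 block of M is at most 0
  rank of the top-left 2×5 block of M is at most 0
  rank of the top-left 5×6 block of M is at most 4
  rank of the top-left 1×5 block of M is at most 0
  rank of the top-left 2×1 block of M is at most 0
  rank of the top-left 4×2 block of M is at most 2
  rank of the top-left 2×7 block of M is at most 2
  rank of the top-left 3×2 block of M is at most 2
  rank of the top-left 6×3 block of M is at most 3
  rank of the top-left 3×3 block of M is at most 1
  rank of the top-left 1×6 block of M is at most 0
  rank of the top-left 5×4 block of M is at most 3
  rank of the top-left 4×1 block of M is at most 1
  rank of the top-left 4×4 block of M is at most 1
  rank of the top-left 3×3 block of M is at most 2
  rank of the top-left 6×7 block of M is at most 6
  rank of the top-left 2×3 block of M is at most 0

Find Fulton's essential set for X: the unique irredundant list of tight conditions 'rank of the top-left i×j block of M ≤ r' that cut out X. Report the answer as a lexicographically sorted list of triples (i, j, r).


Rank table r_w(7×7) implied by the 18 constraints:

  R[1]: 0, 0, 0, 0, 0, 0, 1
  R[2]: 0, 0, 0, 0, 0, 1, 2
  R[3]: 1, 1, 1, 1, 1, 2, 3
  R[4]: 1, 1, 1, 1, 2, 3, 4
  R[5]: 1, 2, 2, 2, 3, 4, 5
  R[6]: 1, 2, 3, 3, 4, 5, 6
  R[7]: 1, 2, 3, 4, 5, 6, 7

so w = (7, 6, 1, 5, 2, 3, 4).

Rothe diagram D(w) (14 cells), 3 SE-corners (essential conditions):

[(1, 6, 0), (2, 5, 0), (4, 4, 1)]


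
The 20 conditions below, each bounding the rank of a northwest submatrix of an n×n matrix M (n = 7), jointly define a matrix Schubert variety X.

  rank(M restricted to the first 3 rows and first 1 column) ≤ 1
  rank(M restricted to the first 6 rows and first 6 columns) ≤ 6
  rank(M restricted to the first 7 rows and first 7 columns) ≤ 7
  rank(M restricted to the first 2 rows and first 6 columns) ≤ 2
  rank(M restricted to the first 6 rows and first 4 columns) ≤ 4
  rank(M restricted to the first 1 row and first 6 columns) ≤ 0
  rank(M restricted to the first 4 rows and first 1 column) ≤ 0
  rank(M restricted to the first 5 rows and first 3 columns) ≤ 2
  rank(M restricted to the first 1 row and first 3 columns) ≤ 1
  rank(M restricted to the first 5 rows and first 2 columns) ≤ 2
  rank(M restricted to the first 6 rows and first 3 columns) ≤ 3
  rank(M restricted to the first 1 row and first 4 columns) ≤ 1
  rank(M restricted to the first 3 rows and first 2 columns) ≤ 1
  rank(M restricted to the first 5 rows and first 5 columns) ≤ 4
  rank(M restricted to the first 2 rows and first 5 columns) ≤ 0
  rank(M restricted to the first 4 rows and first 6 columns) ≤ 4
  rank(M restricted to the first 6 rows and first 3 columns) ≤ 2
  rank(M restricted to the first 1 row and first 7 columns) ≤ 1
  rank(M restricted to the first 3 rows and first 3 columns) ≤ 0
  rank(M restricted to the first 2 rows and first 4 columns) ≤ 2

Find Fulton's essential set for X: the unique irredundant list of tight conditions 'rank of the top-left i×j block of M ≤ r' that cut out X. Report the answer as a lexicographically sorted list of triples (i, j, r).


Rank table r_w(7×7) implied by the 20 constraints:

  R[1]: 0, 0, 0, 0, 0, 0, 1
  R[2]: 0, 0, 0, 0, 0, 1, 2
  R[3]: 0, 0, 0, 1, 1, 2, 3
  R[4]: 0, 1, 1, 2, 2, 3, 4
  R[5]: 1, 2, 2, 3, 3, 4, 5
  R[6]: 1, 2, 2, 3, 4, 5, 6
  R[7]: 1, 2, 3, 4, 5, 6, 7

giving w = (7, 6, 4, 2, 1, 5, 3) via Δ²R.

5 SE-corners of the 16-cell Rothe diagram give Ess(w):

[(1, 6, 0), (2, 5, 0), (3, 3, 0), (4, 1, 0), (6, 3, 2)]


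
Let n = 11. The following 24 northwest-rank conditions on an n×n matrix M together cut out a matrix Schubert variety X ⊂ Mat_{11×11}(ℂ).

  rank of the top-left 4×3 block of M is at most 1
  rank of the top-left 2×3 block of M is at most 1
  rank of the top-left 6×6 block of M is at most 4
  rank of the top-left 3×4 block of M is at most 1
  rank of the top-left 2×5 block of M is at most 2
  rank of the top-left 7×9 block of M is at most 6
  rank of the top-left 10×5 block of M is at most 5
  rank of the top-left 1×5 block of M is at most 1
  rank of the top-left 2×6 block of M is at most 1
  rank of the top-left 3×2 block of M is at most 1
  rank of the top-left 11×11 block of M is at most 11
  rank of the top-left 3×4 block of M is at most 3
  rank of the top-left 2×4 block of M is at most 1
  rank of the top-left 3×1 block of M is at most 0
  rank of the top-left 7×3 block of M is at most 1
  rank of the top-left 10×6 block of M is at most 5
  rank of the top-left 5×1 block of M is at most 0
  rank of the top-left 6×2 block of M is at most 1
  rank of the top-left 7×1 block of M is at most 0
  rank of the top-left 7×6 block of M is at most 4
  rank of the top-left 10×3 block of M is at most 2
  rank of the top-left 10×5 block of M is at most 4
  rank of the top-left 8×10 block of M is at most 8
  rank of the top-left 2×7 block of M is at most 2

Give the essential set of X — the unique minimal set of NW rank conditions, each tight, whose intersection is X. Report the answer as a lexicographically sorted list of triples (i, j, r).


Reconstructing r_w from the 24 given conditions:

  0 1 1 1 1 1 1 1 1 1 1
  0 1 1 1 1 1 2 2 2 2 2
  0 1 1 1 2 2 3 3 3 3 3
  0 1 1 2 3 3 4 4 4 4 4
  0 1 1 2 3 4 5 5 5 5 5
  0 1 1 2 3 4 5 6 6 6 6
  0 1 1 2 3 4 5 6 6 7 7
  1 2 2 3 4 5 6 7 7 8 8
  1 2 2 3 4 5 6 7 8 9 9
  1 2 2 3 4 5 6 7 8 9 10
  1 2 3 4 5 6 7 8 9 10 11

reading off 1-entries of Δ²R: w = (2, 7, 5, 4, 6, 8, 10, 1, 9, 11, 3).

D(w) has 20 cells with 6 SE-corners; essential set:

[(2, 6, 1), (3, 4, 1), (7, 1, 0), (7, 3, 1), (7, 9, 6), (10, 3, 2)]


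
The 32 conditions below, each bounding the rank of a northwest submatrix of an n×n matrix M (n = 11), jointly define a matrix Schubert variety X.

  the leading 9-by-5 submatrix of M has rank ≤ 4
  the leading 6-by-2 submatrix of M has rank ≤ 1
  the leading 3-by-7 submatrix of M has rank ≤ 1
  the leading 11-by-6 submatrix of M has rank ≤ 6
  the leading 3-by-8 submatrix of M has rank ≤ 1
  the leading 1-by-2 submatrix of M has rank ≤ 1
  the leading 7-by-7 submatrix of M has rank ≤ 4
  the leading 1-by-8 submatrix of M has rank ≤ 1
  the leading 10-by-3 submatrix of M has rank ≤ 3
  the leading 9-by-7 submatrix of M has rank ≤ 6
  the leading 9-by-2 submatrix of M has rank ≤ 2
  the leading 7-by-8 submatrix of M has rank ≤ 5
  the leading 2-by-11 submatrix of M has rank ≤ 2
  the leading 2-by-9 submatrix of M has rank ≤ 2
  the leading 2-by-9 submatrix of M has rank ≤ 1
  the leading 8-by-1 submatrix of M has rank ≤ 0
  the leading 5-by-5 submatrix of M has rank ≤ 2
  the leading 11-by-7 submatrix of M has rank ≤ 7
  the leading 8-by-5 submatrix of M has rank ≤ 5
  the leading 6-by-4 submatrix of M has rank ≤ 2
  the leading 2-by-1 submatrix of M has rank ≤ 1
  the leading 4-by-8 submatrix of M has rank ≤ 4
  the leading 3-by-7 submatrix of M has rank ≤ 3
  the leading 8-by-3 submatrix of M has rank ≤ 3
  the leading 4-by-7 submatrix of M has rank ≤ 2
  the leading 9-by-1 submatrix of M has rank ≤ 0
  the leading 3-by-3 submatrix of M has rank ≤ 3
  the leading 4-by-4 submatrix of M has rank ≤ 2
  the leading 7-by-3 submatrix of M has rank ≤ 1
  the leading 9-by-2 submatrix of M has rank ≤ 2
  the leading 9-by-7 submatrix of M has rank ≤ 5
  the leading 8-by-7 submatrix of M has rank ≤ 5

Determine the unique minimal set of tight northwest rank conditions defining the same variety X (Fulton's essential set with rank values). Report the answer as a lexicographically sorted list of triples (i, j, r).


Reconstructing r_w from the 32 given conditions:

  R[1]: 0 1 1 1 1 1 1 1 1 1 1
  R[2]: 0 1 1 1 1 1 1 1 1 2 2
  R[3]: 0 1 1 1 1 1 1 1 2 3 3
  R[4]: 0 1 1 2 2 2 2 2 3 4 4
  R[5]: 0 1 1 2 2 3 3 3 4 5 5
  R[6]: 0 1 1 2 3 4 4 4 5 6 6
  R[7]: 0 1 1 2 3 4 4 5 6 7 7
  R[8]: 0 1 2 3 4 5 5 6 7 8 8
  R[9]: 0 1 2 3 4 5 5 6 7 8 9
  R[10]: 1 2 3 4 5 6 6 7 8 9 10
  R[11]: 1 2 3 4 5 6 7 8 9 10 11

reading off 1-entries of Δ²R: w = (2, 10, 9, 4, 6, 5, 8, 3, 11, 1, 7).

7 SE-corners of the 29-cell Rothe diagram give Ess(w):

[(2, 9, 1), (3, 8, 1), (5, 5, 2), (7, 3, 1), (7, 7, 4), (9, 1, 0), (9, 7, 5)]


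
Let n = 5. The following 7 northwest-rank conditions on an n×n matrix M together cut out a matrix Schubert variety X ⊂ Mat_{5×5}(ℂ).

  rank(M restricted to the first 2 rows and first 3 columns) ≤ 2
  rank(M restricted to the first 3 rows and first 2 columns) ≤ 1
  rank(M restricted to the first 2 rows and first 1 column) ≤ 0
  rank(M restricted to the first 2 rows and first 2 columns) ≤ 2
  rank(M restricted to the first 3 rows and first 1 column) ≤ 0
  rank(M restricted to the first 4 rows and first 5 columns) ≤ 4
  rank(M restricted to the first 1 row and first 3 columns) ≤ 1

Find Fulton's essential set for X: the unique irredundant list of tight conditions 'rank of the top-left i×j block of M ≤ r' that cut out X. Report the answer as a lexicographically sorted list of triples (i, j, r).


Rank table r_w(5×5) implied by the 7 constraints:

  row 1: 0, 1, 1, 1, 1
  row 2: 0, 1, 2, 2, 2
  row 3: 0, 1, 2, 3, 3
  row 4: 1, 2, 3, 4, 4
  row 5: 1, 2, 3, 4, 5

second differences of R give the permutation w = (2, 3, 4, 1, 5).

ℓ(w)=3; the 1 essential cell (i,j,r):

[(3, 1, 0)]


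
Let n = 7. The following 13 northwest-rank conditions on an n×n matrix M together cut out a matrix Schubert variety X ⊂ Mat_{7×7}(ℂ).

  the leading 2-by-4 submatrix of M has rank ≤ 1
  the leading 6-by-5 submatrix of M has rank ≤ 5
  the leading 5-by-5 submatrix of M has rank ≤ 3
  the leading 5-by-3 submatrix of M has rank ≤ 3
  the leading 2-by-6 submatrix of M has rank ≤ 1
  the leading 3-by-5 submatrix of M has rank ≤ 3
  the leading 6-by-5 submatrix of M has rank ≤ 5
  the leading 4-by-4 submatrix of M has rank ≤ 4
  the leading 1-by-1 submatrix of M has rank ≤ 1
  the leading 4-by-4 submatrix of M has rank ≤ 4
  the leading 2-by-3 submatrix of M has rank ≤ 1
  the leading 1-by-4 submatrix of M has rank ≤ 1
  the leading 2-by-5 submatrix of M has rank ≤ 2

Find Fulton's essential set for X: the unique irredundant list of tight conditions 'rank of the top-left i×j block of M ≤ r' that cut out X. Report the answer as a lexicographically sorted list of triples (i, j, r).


Computing R[i][j] = min implied NW-rank bound (n=7, 13 conditions):

  R[1]: 1  1  1  1  1  1  1
  R[2]: 1  1  1  1  1  1  2
  R[3]: 1  2  2  2  2  2  3
  R[4]: 1  2  3  3  3  3  4
  R[5]: 1  2  3  3  3  4  5
  R[6]: 1  2  3  4  4  5  6
  R[7]: 1  2  3  4  5  6  7

reading off 1-entries of Δ²R: w = (1, 7, 2, 3, 6, 4, 5).

ℓ(w)=7; the 2 essential cells (i,j,r):

[(2, 6, 1), (5, 5, 3)]


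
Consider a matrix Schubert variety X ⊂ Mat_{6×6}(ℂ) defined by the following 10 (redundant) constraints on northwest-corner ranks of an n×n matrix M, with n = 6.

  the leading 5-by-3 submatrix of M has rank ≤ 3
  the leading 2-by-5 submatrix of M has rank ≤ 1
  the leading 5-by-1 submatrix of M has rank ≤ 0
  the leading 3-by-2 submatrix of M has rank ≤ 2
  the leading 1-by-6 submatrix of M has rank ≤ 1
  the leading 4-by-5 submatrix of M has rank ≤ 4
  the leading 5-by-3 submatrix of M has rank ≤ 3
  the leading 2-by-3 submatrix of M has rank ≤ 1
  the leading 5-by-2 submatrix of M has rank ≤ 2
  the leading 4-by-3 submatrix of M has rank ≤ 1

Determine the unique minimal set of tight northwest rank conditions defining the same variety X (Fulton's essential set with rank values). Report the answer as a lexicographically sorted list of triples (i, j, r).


Reconstructing r_w from the 10 given conditions:

  row 1: 0 | 1 | 1 | 1 | 1 | 1
  row 2: 0 | 1 | 1 | 1 | 1 | 2
  row 3: 0 | 1 | 1 | 2 | 2 | 3
  row 4: 0 | 1 | 1 | 2 | 3 | 4
  row 5: 0 | 1 | 2 | 3 | 4 | 5
  row 6: 1 | 2 | 3 | 4 | 5 | 6

the unique w with this rank table is (2, 6, 4, 5, 3, 1).

ℓ(w)=10; the 3 essential cells (i,j,r):

[(2, 5, 1), (4, 3, 1), (5, 1, 0)]


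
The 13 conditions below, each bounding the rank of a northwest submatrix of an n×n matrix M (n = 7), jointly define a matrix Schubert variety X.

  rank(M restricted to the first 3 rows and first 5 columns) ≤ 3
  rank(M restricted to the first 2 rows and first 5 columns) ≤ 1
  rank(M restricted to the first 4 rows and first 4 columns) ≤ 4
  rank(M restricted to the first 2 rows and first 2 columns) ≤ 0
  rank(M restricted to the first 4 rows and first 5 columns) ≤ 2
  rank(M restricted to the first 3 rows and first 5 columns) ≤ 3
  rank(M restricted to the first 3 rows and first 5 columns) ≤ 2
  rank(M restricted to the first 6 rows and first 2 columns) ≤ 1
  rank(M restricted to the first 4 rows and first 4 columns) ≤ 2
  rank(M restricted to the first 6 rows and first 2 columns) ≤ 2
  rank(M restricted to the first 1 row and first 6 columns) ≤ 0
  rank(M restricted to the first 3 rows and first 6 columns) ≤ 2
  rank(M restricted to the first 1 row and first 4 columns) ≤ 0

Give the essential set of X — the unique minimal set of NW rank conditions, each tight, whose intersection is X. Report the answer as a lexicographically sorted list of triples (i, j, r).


Reconstructing r_w from the 13 given conditions:

  i=1: 0 0 0 0 0 0 1
  i=2: 0 0 1 1 1 1 2
  i=3: 1 1 2 2 2 2 3
  i=4: 1 1 2 2 2 3 4
  i=5: 1 1 2 3 3 4 5
  i=6: 1 1 2 3 4 5 6
  i=7: 1 2 3 4 5 6 7

the unique w with this rank table is (7, 3, 1, 6, 4, 5, 2).

Fulton essential set (4 of the 13 Rothe cells):

[(1, 6, 0), (2, 2, 0), (4, 5, 2), (6, 2, 1)]


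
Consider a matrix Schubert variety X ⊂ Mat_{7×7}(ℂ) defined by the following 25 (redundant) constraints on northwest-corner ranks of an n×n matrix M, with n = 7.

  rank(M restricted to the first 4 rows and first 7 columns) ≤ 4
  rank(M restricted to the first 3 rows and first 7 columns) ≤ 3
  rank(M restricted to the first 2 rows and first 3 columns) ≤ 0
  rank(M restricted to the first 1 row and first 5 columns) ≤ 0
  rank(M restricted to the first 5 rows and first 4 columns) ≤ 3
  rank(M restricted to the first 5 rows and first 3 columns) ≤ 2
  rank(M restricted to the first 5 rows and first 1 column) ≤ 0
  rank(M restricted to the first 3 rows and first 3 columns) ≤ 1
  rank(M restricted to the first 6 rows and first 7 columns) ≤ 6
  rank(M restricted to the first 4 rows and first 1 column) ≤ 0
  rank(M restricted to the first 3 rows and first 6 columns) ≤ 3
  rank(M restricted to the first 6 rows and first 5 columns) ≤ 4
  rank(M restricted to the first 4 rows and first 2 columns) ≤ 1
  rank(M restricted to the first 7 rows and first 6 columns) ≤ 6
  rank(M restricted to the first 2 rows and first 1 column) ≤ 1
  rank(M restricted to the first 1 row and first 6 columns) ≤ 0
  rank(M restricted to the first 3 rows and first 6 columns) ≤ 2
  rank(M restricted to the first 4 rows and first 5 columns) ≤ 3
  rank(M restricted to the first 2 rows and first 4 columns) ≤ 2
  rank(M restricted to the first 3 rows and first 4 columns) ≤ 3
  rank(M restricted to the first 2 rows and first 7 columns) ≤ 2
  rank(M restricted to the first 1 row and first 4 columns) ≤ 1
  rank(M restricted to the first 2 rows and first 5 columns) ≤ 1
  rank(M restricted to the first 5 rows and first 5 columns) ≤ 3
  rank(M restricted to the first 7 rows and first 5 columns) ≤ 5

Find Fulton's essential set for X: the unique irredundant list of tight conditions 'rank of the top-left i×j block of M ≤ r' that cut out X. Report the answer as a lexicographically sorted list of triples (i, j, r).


The tightest implied rank at each (i,j), from the 25 conditions:

  0 0 0 0 0 0 1
  0 0 0 1 1 1 2
  0 1 1 2 2 2 3
  0 1 2 3 3 3 4
  0 1 2 3 3 4 5
  1 2 3 4 4 5 6
  1 2 3 4 5 6 7

giving w = (7, 4, 2, 3, 6, 1, 5) via Δ²R.

Fulton essential set (4 of the 13 Rothe cells):

[(1, 6, 0), (2, 3, 0), (5, 1, 0), (5, 5, 3)]


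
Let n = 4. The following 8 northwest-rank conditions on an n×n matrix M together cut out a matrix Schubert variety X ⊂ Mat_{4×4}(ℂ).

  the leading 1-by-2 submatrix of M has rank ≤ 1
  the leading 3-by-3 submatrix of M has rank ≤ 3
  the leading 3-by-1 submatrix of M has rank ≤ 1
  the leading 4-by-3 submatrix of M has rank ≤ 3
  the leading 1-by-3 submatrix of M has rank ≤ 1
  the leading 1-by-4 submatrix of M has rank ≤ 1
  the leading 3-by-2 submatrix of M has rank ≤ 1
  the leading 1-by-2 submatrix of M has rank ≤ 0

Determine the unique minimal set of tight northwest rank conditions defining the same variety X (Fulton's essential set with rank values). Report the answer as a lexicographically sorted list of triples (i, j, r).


Recovering R(i,j) via the rank-extension bound from the 8 conditions:

  row 1: 0  0  1  1
  row 2: 1  1  2  2
  row 3: 1  1  2  3
  row 4: 1  2  3  4

the unique w with this rank table is (3, 1, 4, 2).

Fulton essential set (2 of the 3 Rothe cells):

[(1, 2, 0), (3, 2, 1)]


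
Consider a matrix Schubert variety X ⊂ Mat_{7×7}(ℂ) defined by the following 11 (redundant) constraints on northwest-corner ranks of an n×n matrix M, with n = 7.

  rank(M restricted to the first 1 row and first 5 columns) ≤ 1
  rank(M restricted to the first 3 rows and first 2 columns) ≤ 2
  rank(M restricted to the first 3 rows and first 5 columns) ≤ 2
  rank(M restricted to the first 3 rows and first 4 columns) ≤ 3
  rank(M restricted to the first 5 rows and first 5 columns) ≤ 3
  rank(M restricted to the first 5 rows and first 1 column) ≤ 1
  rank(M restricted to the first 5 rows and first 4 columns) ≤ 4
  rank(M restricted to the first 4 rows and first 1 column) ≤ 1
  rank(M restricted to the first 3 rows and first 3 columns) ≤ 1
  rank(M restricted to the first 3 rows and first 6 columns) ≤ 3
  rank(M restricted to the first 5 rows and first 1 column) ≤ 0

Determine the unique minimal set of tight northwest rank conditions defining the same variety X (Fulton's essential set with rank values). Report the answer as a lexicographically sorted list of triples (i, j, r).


Recovering R(i,j) via the rank-extension bound from the 11 conditions:

  i=1: 0, 1, 1, 1, 1, 1, 1
  i=2: 0, 1, 1, 2, 2, 2, 2
  i=3: 0, 1, 1, 2, 2, 3, 3
  i=4: 0, 1, 2, 3, 3, 4, 4
  i=5: 0, 1, 2, 3, 3, 4, 5
  i=6: 1, 2, 3, 4, 4, 5, 6
  i=7: 1, 2, 3, 4, 5, 6, 7

reading off 1-entries of Δ²R: w = (2, 4, 6, 3, 7, 1, 5).

|D(w)|=9, |Ess(w)|=4:

[(3, 3, 1), (3, 5, 2), (5, 1, 0), (5, 5, 3)]


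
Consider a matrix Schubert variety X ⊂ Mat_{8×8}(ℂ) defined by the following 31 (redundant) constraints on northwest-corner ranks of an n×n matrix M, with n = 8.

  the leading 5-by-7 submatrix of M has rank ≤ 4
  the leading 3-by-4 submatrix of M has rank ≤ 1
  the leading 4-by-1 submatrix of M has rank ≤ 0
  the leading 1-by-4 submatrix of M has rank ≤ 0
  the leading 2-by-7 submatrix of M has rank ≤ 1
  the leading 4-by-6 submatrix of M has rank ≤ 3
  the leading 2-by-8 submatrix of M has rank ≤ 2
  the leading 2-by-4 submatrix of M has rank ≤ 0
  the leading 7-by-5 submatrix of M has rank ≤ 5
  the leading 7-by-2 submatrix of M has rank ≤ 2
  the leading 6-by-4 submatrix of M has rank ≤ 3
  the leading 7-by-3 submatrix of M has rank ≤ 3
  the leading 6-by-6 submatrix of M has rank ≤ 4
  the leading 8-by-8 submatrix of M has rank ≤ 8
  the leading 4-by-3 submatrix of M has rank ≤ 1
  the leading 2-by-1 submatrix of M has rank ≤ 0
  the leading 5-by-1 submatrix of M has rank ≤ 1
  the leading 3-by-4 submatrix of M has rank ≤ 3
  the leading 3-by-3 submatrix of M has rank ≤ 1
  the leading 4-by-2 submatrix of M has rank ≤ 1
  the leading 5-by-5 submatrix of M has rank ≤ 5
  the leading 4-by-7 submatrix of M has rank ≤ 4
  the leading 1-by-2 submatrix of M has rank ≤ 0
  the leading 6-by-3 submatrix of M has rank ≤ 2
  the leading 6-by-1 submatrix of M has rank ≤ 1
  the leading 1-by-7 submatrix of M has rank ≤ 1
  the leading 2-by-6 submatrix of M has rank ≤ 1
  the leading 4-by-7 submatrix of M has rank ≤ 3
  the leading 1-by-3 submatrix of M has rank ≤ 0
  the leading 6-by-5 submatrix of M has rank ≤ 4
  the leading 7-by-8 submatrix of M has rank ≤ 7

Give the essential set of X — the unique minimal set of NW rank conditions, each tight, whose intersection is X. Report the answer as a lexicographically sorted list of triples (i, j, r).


Computing R[i][j] = min implied NW-rank bound (n=8, 31 conditions):

  row 1: 0 | 0 | 0 | 0 | 1 | 1 | 1 | 1
  row 2: 0 | 0 | 0 | 0 | 1 | 1 | 1 | 2
  row 3: 0 | 1 | 1 | 1 | 2 | 2 | 2 | 3
  row 4: 0 | 1 | 1 | 2 | 3 | 3 | 3 | 4
  row 5: 1 | 2 | 2 | 3 | 4 | 4 | 4 | 5
  row 6: 1 | 2 | 2 | 3 | 4 | 4 | 5 | 6
  row 7: 1 | 2 | 3 | 4 | 5 | 5 | 6 | 7
  row 8: 1 | 2 | 3 | 4 | 5 | 6 | 7 | 8

second differences of R give the permutation w = (5, 8, 2, 4, 1, 7, 3, 6).

|D(w)|=15, |Ess(w)|=6:

[(2, 4, 0), (2, 7, 1), (4, 1, 0), (4, 3, 1), (6, 3, 2), (6, 6, 4)]


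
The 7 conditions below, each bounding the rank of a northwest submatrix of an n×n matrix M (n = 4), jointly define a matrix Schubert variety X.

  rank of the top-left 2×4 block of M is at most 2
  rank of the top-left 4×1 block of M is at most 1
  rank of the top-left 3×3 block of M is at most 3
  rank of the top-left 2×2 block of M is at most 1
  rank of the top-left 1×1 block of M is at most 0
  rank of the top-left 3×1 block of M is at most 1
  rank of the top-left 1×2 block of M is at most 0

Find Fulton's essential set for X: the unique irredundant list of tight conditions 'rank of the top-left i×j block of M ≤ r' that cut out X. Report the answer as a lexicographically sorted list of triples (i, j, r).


Recovering R(i,j) via the rank-extension bound from the 7 conditions:

  R[1]: 0 0 1 1
  R[2]: 1 1 2 2
  R[3]: 1 2 3 3
  R[4]: 1 2 3 4

giving w = (3, 1, 2, 4) via Δ²R.

D(w) has 2 cells with 1 SE-corner; essential set:

[(1, 2, 0)]


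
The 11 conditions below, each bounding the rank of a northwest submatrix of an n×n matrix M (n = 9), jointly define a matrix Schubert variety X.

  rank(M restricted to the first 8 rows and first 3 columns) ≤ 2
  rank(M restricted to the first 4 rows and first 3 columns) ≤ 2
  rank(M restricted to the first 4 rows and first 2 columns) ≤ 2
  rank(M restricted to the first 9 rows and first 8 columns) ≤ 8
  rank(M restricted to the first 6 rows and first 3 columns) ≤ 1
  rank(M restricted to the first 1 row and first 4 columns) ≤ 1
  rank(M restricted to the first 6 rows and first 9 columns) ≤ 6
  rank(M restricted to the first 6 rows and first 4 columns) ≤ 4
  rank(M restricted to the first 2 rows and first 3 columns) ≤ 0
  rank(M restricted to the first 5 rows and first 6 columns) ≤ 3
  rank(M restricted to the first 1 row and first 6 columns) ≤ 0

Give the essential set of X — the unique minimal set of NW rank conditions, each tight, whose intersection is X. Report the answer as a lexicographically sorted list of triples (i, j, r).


Recovering R(i,j) via the rank-extension bound from the 11 conditions:

  R[1]: 0  0  0  0  0  0  1  1  1
  R[2]: 0  0  0  1  1  1  2  2  2
  R[3]: 1  1  1  2  2  2  3  3  3
  R[4]: 1  1  1  2  3  3  4  4  4
  R[5]: 1  1  1  2  3  3  4  5  5
  R[6]: 1  1  1  2  3  4  5  6  6
  R[7]: 1  2  2  3  4  5  6  7  7
  R[8]: 1  2  2  3  4  5  6  7  8
  R[9]: 1  2  3  4  5  6  7  8  9

so w = (7, 4, 1, 5, 8, 6, 2, 9, 3).

|D(w)|=17, |Ess(w)|=5:

[(1, 6, 0), (2, 3, 0), (5, 6, 3), (6, 3, 1), (8, 3, 2)]


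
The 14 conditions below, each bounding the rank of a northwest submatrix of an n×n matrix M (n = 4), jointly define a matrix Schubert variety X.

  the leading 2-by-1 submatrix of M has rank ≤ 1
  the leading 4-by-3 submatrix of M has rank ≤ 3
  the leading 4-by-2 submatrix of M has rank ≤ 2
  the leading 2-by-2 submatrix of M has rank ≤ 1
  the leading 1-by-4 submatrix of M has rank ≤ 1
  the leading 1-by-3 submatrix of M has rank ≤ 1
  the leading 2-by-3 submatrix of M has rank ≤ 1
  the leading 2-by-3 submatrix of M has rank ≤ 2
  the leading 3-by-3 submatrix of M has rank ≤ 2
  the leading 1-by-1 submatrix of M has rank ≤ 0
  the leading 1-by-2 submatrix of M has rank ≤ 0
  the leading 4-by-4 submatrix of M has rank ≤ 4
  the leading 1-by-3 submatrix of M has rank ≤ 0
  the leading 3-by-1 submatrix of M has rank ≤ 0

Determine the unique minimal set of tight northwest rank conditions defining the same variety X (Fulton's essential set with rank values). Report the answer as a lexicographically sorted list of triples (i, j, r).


Rank table r_w(4×4) implied by the 14 constraints:

  0 | 0 | 0 | 1
  0 | 1 | 1 | 2
  0 | 1 | 2 | 3
  1 | 2 | 3 | 4

second differences of R give the permutation w = (4, 2, 3, 1).

2 SE-corners of the 5-cell Rothe diagram give Ess(w):

[(1, 3, 0), (3, 1, 0)]


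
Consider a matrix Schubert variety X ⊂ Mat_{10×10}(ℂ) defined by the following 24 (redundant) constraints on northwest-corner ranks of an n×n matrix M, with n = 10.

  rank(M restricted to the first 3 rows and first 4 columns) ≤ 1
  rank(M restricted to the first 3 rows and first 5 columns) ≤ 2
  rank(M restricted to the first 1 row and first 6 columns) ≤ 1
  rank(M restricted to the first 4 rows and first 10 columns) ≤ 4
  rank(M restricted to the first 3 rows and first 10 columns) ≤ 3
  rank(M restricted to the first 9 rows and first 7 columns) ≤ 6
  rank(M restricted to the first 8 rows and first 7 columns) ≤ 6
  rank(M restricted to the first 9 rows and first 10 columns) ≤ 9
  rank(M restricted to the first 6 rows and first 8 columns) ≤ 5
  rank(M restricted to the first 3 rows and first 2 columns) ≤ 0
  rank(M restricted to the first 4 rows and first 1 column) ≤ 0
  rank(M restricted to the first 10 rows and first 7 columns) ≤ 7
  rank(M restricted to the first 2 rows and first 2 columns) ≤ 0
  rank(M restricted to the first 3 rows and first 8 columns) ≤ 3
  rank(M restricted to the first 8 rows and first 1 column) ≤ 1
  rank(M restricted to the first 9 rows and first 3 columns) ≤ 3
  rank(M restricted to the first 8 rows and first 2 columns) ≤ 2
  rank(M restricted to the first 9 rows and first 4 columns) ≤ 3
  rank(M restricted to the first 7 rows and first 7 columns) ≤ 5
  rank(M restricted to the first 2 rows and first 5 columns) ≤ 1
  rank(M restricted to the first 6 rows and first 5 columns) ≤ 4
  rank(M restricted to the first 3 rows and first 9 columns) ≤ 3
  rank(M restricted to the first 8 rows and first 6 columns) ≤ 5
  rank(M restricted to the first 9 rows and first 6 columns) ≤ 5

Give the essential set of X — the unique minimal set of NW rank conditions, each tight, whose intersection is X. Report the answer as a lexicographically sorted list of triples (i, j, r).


Rank table r_w(10×10) implied by the 24 constraints:

  R[1]: 0 | 0 | 1 | 1 | 1 | 1 | 1 | 1 | 1 | 1
  R[2]: 0 | 0 | 1 | 1 | 1 | 2 | 2 | 2 | 2 | 2
  R[3]: 0 | 0 | 1 | 1 | 2 | 3 | 3 | 3 | 3 | 3
  R[4]: 0 | 1 | 2 | 2 | 3 | 4 | 4 | 4 | 4 | 4
  R[5]: 1 | 2 | 3 | 3 | 4 | 5 | 5 | 5 | 5 | 5
  R[6]: 1 | 2 | 3 | 3 | 4 | 5 | 5 | 5 | 6 | 6
  R[7]: 1 | 2 | 3 | 3 | 4 | 5 | 5 | 6 | 7 | 7
  R[8]: 1 | 2 | 3 | 3 | 4 | 5 | 6 | 7 | 8 | 8
  R[9]: 1 | 2 | 3 | 3 | 4 | 5 | 6 | 7 | 8 | 9
  R[10]: 1 | 2 | 3 | 4 | 5 | 6 | 7 | 8 | 9 | 10

reading off 1-entries of Δ²R: w = (3, 6, 5, 2, 1, 9, 8, 7, 10, 4).

7 SE-corners of the 17-cell Rothe diagram give Ess(w):

[(2, 5, 1), (3, 2, 0), (3, 4, 1), (4, 1, 0), (6, 8, 5), (7, 7, 5), (9, 4, 3)]


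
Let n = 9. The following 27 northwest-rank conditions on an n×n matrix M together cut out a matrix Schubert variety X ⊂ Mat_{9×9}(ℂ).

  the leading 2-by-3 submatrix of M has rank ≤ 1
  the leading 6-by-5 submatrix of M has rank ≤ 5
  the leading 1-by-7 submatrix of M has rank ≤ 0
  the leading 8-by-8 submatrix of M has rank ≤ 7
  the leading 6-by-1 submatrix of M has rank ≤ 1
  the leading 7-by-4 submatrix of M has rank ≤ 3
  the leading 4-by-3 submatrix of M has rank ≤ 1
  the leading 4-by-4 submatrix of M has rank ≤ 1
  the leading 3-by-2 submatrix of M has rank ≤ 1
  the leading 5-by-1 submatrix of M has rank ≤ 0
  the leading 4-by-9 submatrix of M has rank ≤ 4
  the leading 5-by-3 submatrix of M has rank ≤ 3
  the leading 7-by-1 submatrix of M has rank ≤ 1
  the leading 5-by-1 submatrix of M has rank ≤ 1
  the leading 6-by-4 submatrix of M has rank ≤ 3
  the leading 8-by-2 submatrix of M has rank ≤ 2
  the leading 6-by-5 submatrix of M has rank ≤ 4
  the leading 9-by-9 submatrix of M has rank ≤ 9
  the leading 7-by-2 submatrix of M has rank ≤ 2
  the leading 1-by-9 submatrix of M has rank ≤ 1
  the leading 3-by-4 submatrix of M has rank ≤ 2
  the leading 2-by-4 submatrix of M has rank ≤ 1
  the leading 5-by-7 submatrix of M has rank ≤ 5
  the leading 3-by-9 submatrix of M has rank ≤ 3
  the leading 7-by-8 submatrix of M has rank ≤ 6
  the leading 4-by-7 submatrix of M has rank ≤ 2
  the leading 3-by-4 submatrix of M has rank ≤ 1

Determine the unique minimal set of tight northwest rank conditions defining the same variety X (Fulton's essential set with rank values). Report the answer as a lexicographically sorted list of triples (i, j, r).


The tightest implied rank at each (i,j), from the 27 conditions:

  0 | 0 | 0 | 0 | 0 | 0 | 0 | 1 | 1
  0 | 1 | 1 | 1 | 1 | 1 | 1 | 2 | 2
  0 | 1 | 1 | 1 | 2 | 2 | 2 | 3 | 3
  0 | 1 | 1 | 1 | 2 | 2 | 2 | 3 | 4
  0 | 1 | 2 | 2 | 3 | 3 | 3 | 4 | 5
  1 | 2 | 3 | 3 | 4 | 4 | 4 | 5 | 6
  1 | 2 | 3 | 3 | 4 | 5 | 5 | 6 | 7
  1 | 2 | 3 | 4 | 5 | 6 | 6 | 7 | 8
  1 | 2 | 3 | 4 | 5 | 6 | 7 | 8 | 9

second differences of R give the permutation w = (8, 2, 5, 9, 3, 1, 6, 4, 7).

|D(w)|=18, |Ess(w)|=5:

[(1, 7, 0), (4, 4, 1), (4, 7, 2), (5, 1, 0), (7, 4, 3)]


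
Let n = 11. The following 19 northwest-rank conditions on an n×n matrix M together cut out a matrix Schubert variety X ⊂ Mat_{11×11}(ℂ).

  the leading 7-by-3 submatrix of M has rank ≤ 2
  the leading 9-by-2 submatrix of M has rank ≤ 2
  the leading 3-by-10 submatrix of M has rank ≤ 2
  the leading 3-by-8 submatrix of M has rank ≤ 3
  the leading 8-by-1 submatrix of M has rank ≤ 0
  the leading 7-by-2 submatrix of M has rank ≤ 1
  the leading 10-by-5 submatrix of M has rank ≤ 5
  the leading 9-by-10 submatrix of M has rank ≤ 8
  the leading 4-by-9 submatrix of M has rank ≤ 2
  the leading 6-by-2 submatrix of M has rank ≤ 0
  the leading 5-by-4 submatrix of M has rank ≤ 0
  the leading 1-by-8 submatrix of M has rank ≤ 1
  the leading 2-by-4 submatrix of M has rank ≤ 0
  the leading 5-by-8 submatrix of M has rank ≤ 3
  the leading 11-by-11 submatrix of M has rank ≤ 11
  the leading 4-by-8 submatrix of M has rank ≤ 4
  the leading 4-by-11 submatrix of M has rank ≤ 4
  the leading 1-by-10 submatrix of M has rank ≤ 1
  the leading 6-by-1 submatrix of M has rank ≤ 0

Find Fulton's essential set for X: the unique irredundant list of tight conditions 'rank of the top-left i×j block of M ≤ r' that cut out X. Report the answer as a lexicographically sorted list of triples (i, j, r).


Recovering R(i,j) via the rank-extension bound from the 19 conditions:

  0 | 0 | 0 | 0 | 1 | 1 | 1 | 1 | 1 | 1 | 1
  0 | 0 | 0 | 0 | 1 | 2 | 2 | 2 | 2 | 2 | 2
  0 | 0 | 0 | 0 | 1 | 2 | 2 | 2 | 2 | 2 | 3
  0 | 0 | 0 | 0 | 1 | 2 | 2 | 2 | 2 | 3 | 4
  0 | 0 | 0 | 0 | 1 | 2 | 3 | 3 | 3 | 4 | 5
  0 | 0 | 1 | 1 | 2 | 3 | 4 | 4 | 4 | 5 | 6
  0 | 1 | 2 | 2 | 3 | 4 | 5 | 5 | 5 | 6 | 7
  0 | 1 | 2 | 3 | 4 | 5 | 6 | 6 | 6 | 7 | 8
  1 | 2 | 3 | 4 | 5 | 6 | 7 | 7 | 7 | 8 | 9
  1 | 2 | 3 | 4 | 5 | 6 | 7 | 8 | 8 | 9 | 10
  1 | 2 | 3 | 4 | 5 | 6 | 7 | 8 | 9 | 10 | 11

second differences of R give the permutation w = (5, 6, 11, 10, 7, 3, 2, 4, 1, 8, 9).

ℓ(w)=31; the 5 essential cells (i,j,r):

[(3, 10, 2), (4, 9, 2), (5, 4, 0), (6, 2, 0), (8, 1, 0)]
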